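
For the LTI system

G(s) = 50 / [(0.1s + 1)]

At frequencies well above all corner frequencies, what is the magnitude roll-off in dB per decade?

-20 dB/decade

Each pole contributes −20 dB/decade at high frequency; each zero contributes +20 dB/decade.
Net: 0 zero(s) − 1 pole(s) → -20 dB/decade.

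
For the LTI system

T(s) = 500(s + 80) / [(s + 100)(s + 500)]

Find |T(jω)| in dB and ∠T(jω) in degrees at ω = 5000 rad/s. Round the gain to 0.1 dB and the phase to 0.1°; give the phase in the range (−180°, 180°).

-20.0 dB, -84.1°

At s = jω = j5000:
zero (s+80): 80 + j5000 → |·| = √(80²+5000²) = √25006400 ≈ 5000.6, ∠ = arctan(5000/80) ≈ 89.08°
pole (s+100): 100 + j5000 → |·| = √(100²+5000²) = √25010000 ≈ 5001, ∠ = arctan(5000/100) ≈ 88.85°
pole (s+500): 500 + j5000 → |·| = √(500²+5000²) = √25250000 ≈ 5024.9, ∠ = arctan(5000/500) ≈ 84.29°
|T| = 500 · 5000.6 / 2.513e+07 ≈ 0.099495
Gain = 20 log₁₀(0.099495) ≈ -20.04 dB
∠T = 89.08° − 173.14° = -84.06°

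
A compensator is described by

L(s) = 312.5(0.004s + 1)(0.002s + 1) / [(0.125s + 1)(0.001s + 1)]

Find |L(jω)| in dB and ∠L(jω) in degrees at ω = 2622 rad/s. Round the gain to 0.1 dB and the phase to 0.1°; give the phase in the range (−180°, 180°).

25.6 dB, 4.8°

At ω = 2622 rad/s:
zero (1 + j2622·0.004) = 1 + j10.488 → |·| ≈ 10.536, ∠ ≈ 84.55°
zero (1 + j2622·0.002) = 1 + j5.244 → |·| ≈ 5.3385, ∠ ≈ 79.20°
pole (1 + j2622·0.125) = 1 + j327.75 → |·| ≈ 327.75, ∠ ≈ 89.83°
pole (1 + j2622·0.001) = 1 + j2.622 → |·| ≈ 2.8062, ∠ ≈ 69.12°
|L| = 312.5 · 10.536 · 5.3385 / (327.75 · 2.8062) ≈ 19.111
Gain = 20 log₁₀(19.111) ≈ 25.63 dB
∠L = (84.55° + 79.20°) − (89.83° + 69.12°) = 4.80°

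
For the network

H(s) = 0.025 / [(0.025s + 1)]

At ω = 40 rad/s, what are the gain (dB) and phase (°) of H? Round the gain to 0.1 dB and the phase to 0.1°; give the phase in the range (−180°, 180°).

At ω = 40 rad/s:
pole (1 + j40·0.025) = 1 + j1 → |·| ≈ 1.4142, ∠ ≈ 45.00°
|H| = 0.025 · 1 / (1.4142) ≈ 0.017678
Gain = 20 log₁₀(0.017678) ≈ -35.05 dB
∠H = (0°) − (45.00°) = -45.00°

-35.1 dB, -45.0°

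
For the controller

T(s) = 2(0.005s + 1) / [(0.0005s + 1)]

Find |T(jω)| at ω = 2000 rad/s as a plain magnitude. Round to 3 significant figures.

14.2

At ω = 2000 rad/s:
zero (1 + j2000·0.005) = 1 + j10 → |·| ≈ 10.05, ∠ ≈ 84.29°
pole (1 + j2000·0.0005) = 1 + j1 → |·| ≈ 1.4142, ∠ ≈ 45.00°
|T| = 2 · 10.05 / (1.4142) ≈ 14.213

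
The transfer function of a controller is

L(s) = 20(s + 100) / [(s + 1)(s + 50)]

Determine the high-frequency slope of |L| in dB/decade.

-20 dB/decade

Each pole contributes −20 dB/decade at high frequency; each zero contributes +20 dB/decade.
Net: 1 zero(s) − 2 pole(s) → -20 dB/decade.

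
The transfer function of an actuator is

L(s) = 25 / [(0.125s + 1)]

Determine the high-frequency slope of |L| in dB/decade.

Each pole contributes −20 dB/decade at high frequency; each zero contributes +20 dB/decade.
Net: 0 zero(s) − 1 pole(s) → -20 dB/decade.

-20 dB/decade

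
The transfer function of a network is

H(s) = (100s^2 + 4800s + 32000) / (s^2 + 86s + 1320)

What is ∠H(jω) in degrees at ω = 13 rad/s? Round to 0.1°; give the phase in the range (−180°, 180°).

Substitute s = j13:
Numerator: 100(j13)^2 + 4800(j13) + 32000 = 15100 + j62400
Denominator: (j13)^2 + 86(j13) + 1320 = 1151 + j1118
|N| = √(15100² + 62400²) ≈ 64201, ∠N ≈ 76.40°
|D| = √(1151² + 1118²) ≈ 1604.6, ∠D ≈ 44.17°
∠H = 76.40° − 44.17° = 32.23°

32.2°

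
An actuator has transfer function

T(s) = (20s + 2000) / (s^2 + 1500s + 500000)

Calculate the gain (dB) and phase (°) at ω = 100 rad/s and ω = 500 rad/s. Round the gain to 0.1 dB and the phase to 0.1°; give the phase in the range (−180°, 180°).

ω = 100: -45.2 dB, 28.0°; ω = 500: -37.8 dB, 7.1°

Substitute s = j100:
Numerator: 20(j100) + 2000 = 2000 + j2000
Denominator: (j100)^2 + 1500(j100) + 500000 = 490000 + j150000
|N| = √(2000² + 2000²) ≈ 2828.4, ∠N ≈ 45.00°
|D| = √(490000² + 150000²) ≈ 5.1245e+05, ∠D ≈ 17.02°
|T| = 2828.4 / 5.1245e+05 ≈ 0.0055194
Gain = 20 log₁₀(0.0055194) ≈ -45.16 dB
∠T = 45.00° − 17.02° = 27.98°

Substitute s = j500:
Numerator: 20(j500) + 2000 = 2000 + j10000
Denominator: (j500)^2 + 1500(j500) + 500000 = 250000 + j750000
|N| = √(2000² + 10000²) ≈ 10198, ∠N ≈ 78.69°
|D| = √(250000² + 750000²) ≈ 7.9057e+05, ∠D ≈ 71.57°
|T| = 10198 / 7.9057e+05 ≈ 0.0129
Gain = 20 log₁₀(0.0129) ≈ -37.79 dB
∠T = 78.69° − 71.57° = 7.12°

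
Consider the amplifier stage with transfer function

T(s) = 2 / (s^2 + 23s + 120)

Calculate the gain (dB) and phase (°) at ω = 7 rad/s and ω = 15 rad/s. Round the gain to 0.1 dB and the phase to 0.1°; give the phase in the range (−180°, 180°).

Substitute s = j7:
Numerator: 2 = 2 + j0
Denominator: (j7)^2 + 23(j7) + 120 = 71 + j161
|N| = √(2² + 0²) ≈ 2, ∠N ≈ 0.00°
|D| = √(71² + 161²) ≈ 175.96, ∠D ≈ 66.20°
|T| = 2 / 175.96 ≈ 0.011366
Gain = 20 log₁₀(0.011366) ≈ -38.89 dB
∠T = 0.00° − 66.20° = -66.20°

Substitute s = j15:
Numerator: 2 = 2 + j0
Denominator: (j15)^2 + 23(j15) + 120 = -105 + j345
|N| = √(2² + 0²) ≈ 2, ∠N ≈ 0.00°
|D| = √(105² + 345²) ≈ 360.62, ∠D ≈ 106.93°
|T| = 2 / 360.62 ≈ 0.005546
Gain = 20 log₁₀(0.005546) ≈ -45.12 dB
∠T = 0.00° − 106.93° = -106.93°

ω = 7: -38.9 dB, -66.2°; ω = 15: -45.1 dB, -106.9°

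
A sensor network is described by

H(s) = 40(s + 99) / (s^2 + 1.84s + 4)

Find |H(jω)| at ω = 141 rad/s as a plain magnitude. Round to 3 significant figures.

0.347

At s = jω = j141:
zero (s+99): 99 + j141 → |·| = √(99²+141²) = √29682 ≈ 172.28, ∠ = arctan(141/99) ≈ 54.93°
quadratic: (j141)² + 1.84·j141 + 4 = -19877 + j259.44 → |·| ≈ 19879, ∠ ≈ 179.25°
|H| = 40 · 172.28 / 19879 ≈ 0.34666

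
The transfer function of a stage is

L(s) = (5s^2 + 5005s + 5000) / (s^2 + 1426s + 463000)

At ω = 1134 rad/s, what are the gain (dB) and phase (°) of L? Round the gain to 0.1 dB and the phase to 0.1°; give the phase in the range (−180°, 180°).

Substitute s = j1134:
Numerator: 5(j1134)^2 + 5005(j1134) + 5000 = -6424780 + j5675670
Denominator: (j1134)^2 + 1426(j1134) + 463000 = -822956 + j1617084
|N| = √(6424780² + 5675670²) ≈ 8.5727e+06, ∠N ≈ 138.54°
|D| = √(822956² + 1617084²) ≈ 1.8144e+06, ∠D ≈ 116.97°
|L| = 8.5727e+06 / 1.8144e+06 ≈ 4.7248
Gain = 20 log₁₀(4.7248) ≈ 13.49 dB
∠L = 138.54° − 116.97° = 21.57°

13.5 dB, 21.6°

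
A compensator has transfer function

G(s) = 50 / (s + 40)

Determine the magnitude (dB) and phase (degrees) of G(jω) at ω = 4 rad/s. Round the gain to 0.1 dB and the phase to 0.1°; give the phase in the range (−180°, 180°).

1.9 dB, -5.7°

At s = jω = j4:
pole (s+40): 40 + j4 → |·| = √(40²+4²) = √1616 ≈ 40.2, ∠ = arctan(4/40) ≈ 5.71°
|G| = 50 / 40.2 ≈ 1.2438
Gain = 20 log₁₀(1.2438) ≈ 1.90 dB
∠G = 0.00° − 5.71° = -5.71°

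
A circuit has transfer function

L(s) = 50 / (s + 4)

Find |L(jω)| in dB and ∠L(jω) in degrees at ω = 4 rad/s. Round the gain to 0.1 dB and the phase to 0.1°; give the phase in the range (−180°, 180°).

At s = jω = j4:
pole (s+4): 4 + j4 → |·| = √(4²+4²) = √32 ≈ 5.6569, ∠ = arctan(4/4) ≈ 45.00°
|L| = 50 / 5.6569 ≈ 8.8388
Gain = 20 log₁₀(8.8388) ≈ 18.93 dB
∠L = 0.00° − 45.00° = -45.00°

18.9 dB, -45.0°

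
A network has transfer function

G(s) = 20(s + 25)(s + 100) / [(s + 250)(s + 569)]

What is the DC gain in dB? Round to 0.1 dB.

-9.1 dB

G(0) = 20·25·100 / (250·569) ≈ 0.35149
20 log₁₀(0.35149) ≈ -9.08 dB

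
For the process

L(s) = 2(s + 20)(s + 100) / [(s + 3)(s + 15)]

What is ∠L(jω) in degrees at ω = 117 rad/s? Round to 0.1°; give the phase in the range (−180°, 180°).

-41.4°

At s = jω = j117:
zero (s+20): 20 + j117 → |·| = √(20²+117²) = √14089 ≈ 118.7, ∠ = arctan(117/20) ≈ 80.30°
zero (s+100): 100 + j117 → |·| = √(100²+117²) = √23689 ≈ 153.91, ∠ = arctan(117/100) ≈ 49.48°
pole (s+3): 3 + j117 → |·| = √(3²+117²) = √13698 ≈ 117.04, ∠ = arctan(117/3) ≈ 88.53°
pole (s+15): 15 + j117 → |·| = √(15²+117²) = √13914 ≈ 117.96, ∠ = arctan(117/15) ≈ 82.69°
∠L = 129.78° − 171.22° = -41.44°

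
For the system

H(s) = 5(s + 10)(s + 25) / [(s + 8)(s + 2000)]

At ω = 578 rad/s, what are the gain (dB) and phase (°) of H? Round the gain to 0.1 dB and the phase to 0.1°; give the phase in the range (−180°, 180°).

At s = jω = j578:
zero (s+10): 10 + j578 → |·| = √(10²+578²) = √334184 ≈ 578.09, ∠ = arctan(578/10) ≈ 89.01°
zero (s+25): 25 + j578 → |·| = √(25²+578²) = √334709 ≈ 578.54, ∠ = arctan(578/25) ≈ 87.52°
pole (s+8): 8 + j578 → |·| = √(8²+578²) = √334148 ≈ 578.06, ∠ = arctan(578/8) ≈ 89.21°
pole (s+2000): 2000 + j578 → |·| = √(2000²+578²) = √4334084 ≈ 2081.8, ∠ = arctan(578/2000) ≈ 16.12°
|H| = 5 · 3.3445e+05 / 1.2034e+06 ≈ 1.3896
Gain = 20 log₁₀(1.3896) ≈ 2.86 dB
∠H = 176.53° − 105.33° = 71.20°

2.9 dB, 71.2°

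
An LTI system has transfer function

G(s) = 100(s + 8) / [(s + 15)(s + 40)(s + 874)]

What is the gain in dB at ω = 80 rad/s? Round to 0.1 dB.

At s = jω = j80:
zero (s+8): 8 + j80 → |·| = √(8²+80²) = √6464 ≈ 80.399, ∠ = arctan(80/8) ≈ 84.29°
pole (s+15): 15 + j80 → |·| = √(15²+80²) = √6625 ≈ 81.394, ∠ = arctan(80/15) ≈ 79.38°
pole (s+40): 40 + j80 → |·| = √(40²+80²) = √8000 ≈ 89.443, ∠ = arctan(80/40) ≈ 63.43°
pole (s+874): 874 + j80 → |·| = √(874²+80²) = √770276 ≈ 877.65, ∠ = arctan(80/874) ≈ 5.23°
|G| = 100 · 80.399 / 6.3894e+06 ≈ 0.0012583
Gain = 20 log₁₀(0.0012583) ≈ -58.00 dB

-58.0 dB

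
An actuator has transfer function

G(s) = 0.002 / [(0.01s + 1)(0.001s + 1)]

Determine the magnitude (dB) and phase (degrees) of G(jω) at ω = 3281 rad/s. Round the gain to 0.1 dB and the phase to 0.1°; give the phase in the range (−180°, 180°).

At ω = 3281 rad/s:
pole (1 + j3281·0.01) = 1 + j32.81 → |·| ≈ 32.825, ∠ ≈ 88.25°
pole (1 + j3281·0.001) = 1 + j3.281 → |·| ≈ 3.43, ∠ ≈ 73.05°
|G| = 0.002 · 1 / (32.825 · 3.43) ≈ 1.7764e-05
Gain = 20 log₁₀(1.7764e-05) ≈ -95.01 dB
∠G = (0°) − (88.25° + 73.05°) = -161.30°

-95.0 dB, -161.3°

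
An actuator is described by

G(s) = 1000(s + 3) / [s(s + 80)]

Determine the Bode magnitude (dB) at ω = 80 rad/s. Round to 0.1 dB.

At s = jω = j80:
zero (s+3): 3 + j80 → |·| = √(3²+80²) = √6409 ≈ 80.056, ∠ = arctan(80/3) ≈ 87.85°
pole (s+80): 80 + j80 → |·| = √(80²+80²) = √12800 ≈ 113.14, ∠ = arctan(80/80) ≈ 45.00°
pole at origin: |s| = 80, ∠ = 90.00° (in denominator)
|G| = 1000 · 80.056 / 9051.2 ≈ 8.8448
Gain = 20 log₁₀(8.8448) ≈ 18.93 dB

18.9 dB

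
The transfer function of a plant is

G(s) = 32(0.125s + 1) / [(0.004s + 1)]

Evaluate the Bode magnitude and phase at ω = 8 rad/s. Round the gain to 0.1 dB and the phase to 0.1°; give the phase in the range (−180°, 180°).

At ω = 8 rad/s:
zero (1 + j8·0.125) = 1 + j1 → |·| ≈ 1.4142, ∠ ≈ 45.00°
pole (1 + j8·0.004) = 1 + j0.032 → |·| ≈ 1.0005, ∠ ≈ 1.83°
|G| = 32 · 1.4142 / (1.0005) ≈ 45.232
Gain = 20 log₁₀(45.232) ≈ 33.11 dB
∠G = (45.00°) − (1.83°) = 43.17°

33.1 dB, 43.2°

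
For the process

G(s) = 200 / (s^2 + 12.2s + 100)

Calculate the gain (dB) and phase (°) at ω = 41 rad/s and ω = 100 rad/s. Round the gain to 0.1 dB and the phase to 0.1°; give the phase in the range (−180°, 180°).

ω = 41: -18.4 dB, -162.4°; ω = 100: -34.0 dB, -173.0°

At s = jω = j41:
quadratic: (j41)² + 12.2·j41 + 100 = -1581 + j500.2 → |·| ≈ 1658.2, ∠ ≈ 162.44°
|G| = 200 / 1658.2 ≈ 0.12061
Gain = 20 log₁₀(0.12061) ≈ -18.37 dB
∠G = 0.00° − 162.44° = -162.44°

At s = jω = j100:
quadratic: (j100)² + 12.2·j100 + 100 = -9900 + j1220 → |·| ≈ 9974.9, ∠ ≈ 172.97°
|G| = 200 / 9974.9 ≈ 0.02005
Gain = 20 log₁₀(0.02005) ≈ -33.96 dB
∠G = 0.00° − 172.97° = -172.97°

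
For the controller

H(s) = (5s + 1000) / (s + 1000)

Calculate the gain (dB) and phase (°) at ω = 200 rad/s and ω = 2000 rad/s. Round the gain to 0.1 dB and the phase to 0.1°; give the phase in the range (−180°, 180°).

Substitute s = j200:
Numerator: 5(j200) + 1000 = 1000 + j1000
Denominator: (j200) + 1000 = 1000 + j200
|N| = √(1000² + 1000²) ≈ 1414.2, ∠N ≈ 45.00°
|D| = √(1000² + 200²) ≈ 1019.8, ∠D ≈ 11.31°
|H| = 1414.2 / 1019.8 ≈ 1.3867
Gain = 20 log₁₀(1.3867) ≈ 2.84 dB
∠H = 45.00° − 11.31° = 33.69°

Substitute s = j2000:
Numerator: 5(j2000) + 1000 = 1000 + j10000
Denominator: (j2000) + 1000 = 1000 + j2000
|N| = √(1000² + 10000²) ≈ 10050, ∠N ≈ 84.29°
|D| = √(1000² + 2000²) ≈ 2236.1, ∠D ≈ 63.43°
|H| = 10050 / 2236.1 ≈ 4.4944
Gain = 20 log₁₀(4.4944) ≈ 13.05 dB
∠H = 84.29° − 63.43° = 20.86°

ω = 200: 2.8 dB, 33.7°; ω = 2000: 13.1 dB, 20.9°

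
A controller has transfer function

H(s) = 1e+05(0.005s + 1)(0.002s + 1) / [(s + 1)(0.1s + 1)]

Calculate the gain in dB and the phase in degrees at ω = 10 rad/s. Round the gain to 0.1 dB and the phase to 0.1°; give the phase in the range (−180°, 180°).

77.0 dB, -125.3°

At ω = 10 rad/s:
zero (1 + j10·0.005) = 1 + j0.05 → |·| ≈ 1.0012, ∠ ≈ 2.86°
zero (1 + j10·0.002) = 1 + j0.02 → |·| ≈ 1.0002, ∠ ≈ 1.15°
pole (1 + j10·1) = 1 + j10 → |·| ≈ 10.05, ∠ ≈ 84.29°
pole (1 + j10·0.1) = 1 + j1 → |·| ≈ 1.4142, ∠ ≈ 45.00°
|H| = 1e+05 · 1.0012 · 1.0002 / (10.05 · 1.4142) ≈ 7045.8
Gain = 20 log₁₀(7045.8) ≈ 76.96 dB
∠H = (2.86° + 1.15°) − (84.29° + 45.00°) = -125.28°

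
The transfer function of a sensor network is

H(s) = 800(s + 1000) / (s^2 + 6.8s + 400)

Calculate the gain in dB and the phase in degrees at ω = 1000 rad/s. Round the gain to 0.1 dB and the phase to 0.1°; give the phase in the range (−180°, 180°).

At s = jω = j1000:
zero (s+1000): 1000 + j1000 → |·| = √(1000²+1000²) = √2000000 ≈ 1414.2, ∠ = arctan(1000/1000) ≈ 45.00°
quadratic: (j1000)² + 6.8·j1000 + 400 = -999600 + j6800 → |·| ≈ 9.9962e+05, ∠ ≈ 179.61°
|H| = 800 · 1414.2 / 9.9962e+05 ≈ 1.1318
Gain = 20 log₁₀(1.1318) ≈ 1.08 dB
∠H = 45.00° − 179.61° = -134.61°

1.1 dB, -134.6°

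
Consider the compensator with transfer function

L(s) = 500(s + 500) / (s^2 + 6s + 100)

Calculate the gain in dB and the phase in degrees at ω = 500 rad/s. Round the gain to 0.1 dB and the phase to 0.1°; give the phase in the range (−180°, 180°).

3.0 dB, -134.3°

At s = jω = j500:
zero (s+500): 500 + j500 → |·| = √(500²+500²) = √500000 ≈ 707.11, ∠ = arctan(500/500) ≈ 45.00°
quadratic: (j500)² + 6·j500 + 100 = -249900 + j3000 → |·| ≈ 2.4992e+05, ∠ ≈ 179.31°
|L| = 500 · 707.11 / 2.4992e+05 ≈ 1.4147
Gain = 20 log₁₀(1.4147) ≈ 3.01 dB
∠L = 45.00° − 179.31° = -134.31°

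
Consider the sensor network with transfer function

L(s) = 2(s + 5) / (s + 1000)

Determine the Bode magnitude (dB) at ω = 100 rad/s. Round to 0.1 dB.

At s = jω = j100:
zero (s+5): 5 + j100 → |·| = √(5²+100²) = √10025 ≈ 100.12, ∠ = arctan(100/5) ≈ 87.14°
pole (s+1000): 1000 + j100 → |·| = √(1000²+100²) = √1010000 ≈ 1005, ∠ = arctan(100/1000) ≈ 5.71°
|L| = 2 · 100.12 / 1005 ≈ 0.19924
Gain = 20 log₁₀(0.19924) ≈ -14.01 dB

-14.0 dB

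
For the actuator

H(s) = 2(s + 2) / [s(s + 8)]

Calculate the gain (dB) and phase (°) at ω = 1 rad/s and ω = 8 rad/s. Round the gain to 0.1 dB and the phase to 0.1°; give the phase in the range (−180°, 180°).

At s = jω = j1:
zero (s+2): 2 + j1 → |·| = √(2²+1²) = √5 ≈ 2.2361, ∠ = arctan(1/2) ≈ 26.57°
pole (s+8): 8 + j1 → |·| = √(8²+1²) = √65 ≈ 8.0623, ∠ = arctan(1/8) ≈ 7.13°
pole at origin: |s| = 1, ∠ = 90.00° (in denominator)
|H| = 2 · 2.2361 / 8.0623 ≈ 0.55471
Gain = 20 log₁₀(0.55471) ≈ -5.12 dB
∠H = 26.57° − 97.13° = -70.56°

At s = jω = j8:
zero (s+2): 2 + j8 → |·| = √(2²+8²) = √68 ≈ 8.2462, ∠ = arctan(8/2) ≈ 75.96°
pole (s+8): 8 + j8 → |·| = √(8²+8²) = √128 ≈ 11.314, ∠ = arctan(8/8) ≈ 45.00°
pole at origin: |s| = 8, ∠ = 90.00° (in denominator)
|H| = 2 · 8.2462 / 90.512 ≈ 0.18221
Gain = 20 log₁₀(0.18221) ≈ -14.79 dB
∠H = 75.96° − 135.00° = -59.04°

ω = 1: -5.1 dB, -70.6°; ω = 8: -14.8 dB, -59.0°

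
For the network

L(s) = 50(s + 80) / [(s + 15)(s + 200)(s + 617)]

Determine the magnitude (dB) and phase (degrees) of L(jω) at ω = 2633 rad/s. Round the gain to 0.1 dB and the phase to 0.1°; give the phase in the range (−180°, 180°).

-103.1 dB, -163.9°

At s = jω = j2633:
zero (s+80): 80 + j2633 → |·| = √(80²+2633²) = √6939089 ≈ 2634.2, ∠ = arctan(2633/80) ≈ 88.26°
pole (s+15): 15 + j2633 → |·| = √(15²+2633²) = √6932914 ≈ 2633, ∠ = arctan(2633/15) ≈ 89.67°
pole (s+200): 200 + j2633 → |·| = √(200²+2633²) = √6972689 ≈ 2640.6, ∠ = arctan(2633/200) ≈ 85.66°
pole (s+617): 617 + j2633 → |·| = √(617²+2633²) = √7313378 ≈ 2704.3, ∠ = arctan(2633/617) ≈ 76.81°
|L| = 50 · 2634.2 / 1.8802e+10 ≈ 7.0051e-06
Gain = 20 log₁₀(7.0051e-06) ≈ -103.09 dB
∠L = 88.26° − 252.14° = -163.88°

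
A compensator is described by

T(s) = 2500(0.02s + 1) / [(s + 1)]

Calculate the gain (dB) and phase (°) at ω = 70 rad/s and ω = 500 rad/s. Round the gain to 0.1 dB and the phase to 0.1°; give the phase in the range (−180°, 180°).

ω = 70: 35.8 dB, -34.7°; ω = 500: 34.0 dB, -5.6°

At ω = 70 rad/s:
zero (1 + j70·0.02) = 1 + j1.4 → |·| ≈ 1.7205, ∠ ≈ 54.46°
pole (1 + j70·1) = 1 + j70 → |·| ≈ 70.007, ∠ ≈ 89.18°
|T| = 2500 · 1.7205 / (70.007) ≈ 61.44
Gain = 20 log₁₀(61.44) ≈ 35.77 dB
∠T = (54.46°) − (89.18°) = -34.72°

At ω = 500 rad/s:
zero (1 + j500·0.02) = 1 + j10 → |·| ≈ 10.05, ∠ ≈ 84.29°
pole (1 + j500·1) = 1 + j500 → |·| ≈ 500, ∠ ≈ 89.89°
|T| = 2500 · 10.05 / (500) ≈ 50.25
Gain = 20 log₁₀(50.25) ≈ 34.02 dB
∠T = (84.29°) − (89.89°) = -5.60°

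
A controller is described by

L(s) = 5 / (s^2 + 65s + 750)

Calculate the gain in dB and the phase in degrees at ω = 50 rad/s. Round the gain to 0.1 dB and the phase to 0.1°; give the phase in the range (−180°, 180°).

Substitute s = j50:
Numerator: 5 = 5 + j0
Denominator: (j50)^2 + 65(j50) + 750 = -1750 + j3250
|N| = √(5² + 0²) ≈ 5, ∠N ≈ 0.00°
|D| = √(1750² + 3250²) ≈ 3691.2, ∠D ≈ 118.30°
|L| = 5 / 3691.2 ≈ 0.0013546
Gain = 20 log₁₀(0.0013546) ≈ -57.36 dB
∠L = 0.00° − 118.30° = -118.30°

-57.4 dB, -118.3°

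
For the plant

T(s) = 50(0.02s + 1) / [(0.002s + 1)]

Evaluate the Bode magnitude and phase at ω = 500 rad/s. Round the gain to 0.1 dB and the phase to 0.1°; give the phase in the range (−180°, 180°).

At ω = 500 rad/s:
zero (1 + j500·0.02) = 1 + j10 → |·| ≈ 10.05, ∠ ≈ 84.29°
pole (1 + j500·0.002) = 1 + j1 → |·| ≈ 1.4142, ∠ ≈ 45.00°
|T| = 50 · 10.05 / (1.4142) ≈ 355.32
Gain = 20 log₁₀(355.32) ≈ 51.01 dB
∠T = (84.29°) − (45.00°) = 39.29°

51.0 dB, 39.3°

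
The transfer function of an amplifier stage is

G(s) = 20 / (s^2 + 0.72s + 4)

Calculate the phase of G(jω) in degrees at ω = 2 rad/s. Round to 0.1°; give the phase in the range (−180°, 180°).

At s = jω = j2:
quadratic: (j2)² + 0.72·j2 + 4 = 0 + j1.44 → |·| ≈ 1.44, ∠ ≈ 90.00°
∠G = 0.00° − 90.00° = -90.00°

-90.0°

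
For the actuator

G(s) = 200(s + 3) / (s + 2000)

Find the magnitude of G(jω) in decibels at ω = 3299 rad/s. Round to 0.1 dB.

At s = jω = j3299:
zero (s+3): 3 + j3299 → |·| = √(3²+3299²) = √10883410 ≈ 3299, ∠ = arctan(3299/3) ≈ 89.95°
pole (s+2000): 2000 + j3299 → |·| = √(2000²+3299²) = √14883401 ≈ 3857.9, ∠ = arctan(3299/2000) ≈ 58.77°
|G| = 200 · 3299 / 3857.9 ≈ 171.03
Gain = 20 log₁₀(171.03) ≈ 44.66 dB

44.7 dB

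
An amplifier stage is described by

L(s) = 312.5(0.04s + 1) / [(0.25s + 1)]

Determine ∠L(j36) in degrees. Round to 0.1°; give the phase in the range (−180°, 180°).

-28.4°

At ω = 36 rad/s:
zero (1 + j36·0.04) = 1 + j1.44 → |·| ≈ 1.7532, ∠ ≈ 55.22°
pole (1 + j36·0.25) = 1 + j9 → |·| ≈ 9.0554, ∠ ≈ 83.66°
∠L = (55.22°) − (83.66°) = -28.44°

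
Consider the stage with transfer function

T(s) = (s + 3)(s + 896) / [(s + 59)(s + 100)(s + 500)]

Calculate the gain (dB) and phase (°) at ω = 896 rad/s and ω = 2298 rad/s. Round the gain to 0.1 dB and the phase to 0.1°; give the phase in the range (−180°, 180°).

ω = 896: -57.3 dB, -95.9°; ω = 2298: -66.8 dB, -95.1°

At s = jω = j896:
zero (s+3): 3 + j896 → |·| = √(3²+896²) = √802825 ≈ 896.01, ∠ = arctan(896/3) ≈ 89.81°
zero (s+896): 896 + j896 → |·| = √(896²+896²) = √1605632 ≈ 1267.1, ∠ = arctan(896/896) ≈ 45.00°
pole (s+59): 59 + j896 → |·| = √(59²+896²) = √806297 ≈ 897.94, ∠ = arctan(896/59) ≈ 86.23°
pole (s+100): 100 + j896 → |·| = √(100²+896²) = √812816 ≈ 901.56, ∠ = arctan(896/100) ≈ 83.63°
pole (s+500): 500 + j896 → |·| = √(500²+896²) = √1052816 ≈ 1026.1, ∠ = arctan(896/500) ≈ 60.84°
|T| = 1 · 1.1353e+06 / 8.3068e+08 ≈ 0.0013667
Gain = 20 log₁₀(0.0013667) ≈ -57.29 dB
∠T = 134.81° − 230.70° = -95.89°

At s = jω = j2298:
zero (s+3): 3 + j2298 → |·| = √(3²+2298²) = √5280813 ≈ 2298, ∠ = arctan(2298/3) ≈ 89.93°
zero (s+896): 896 + j2298 → |·| = √(896²+2298²) = √6083620 ≈ 2466.5, ∠ = arctan(2298/896) ≈ 68.70°
pole (s+59): 59 + j2298 → |·| = √(59²+2298²) = √5284285 ≈ 2298.8, ∠ = arctan(2298/59) ≈ 88.53°
pole (s+100): 100 + j2298 → |·| = √(100²+2298²) = √5290804 ≈ 2300.2, ∠ = arctan(2298/100) ≈ 87.51°
pole (s+500): 500 + j2298 → |·| = √(500²+2298²) = √5530804 ≈ 2351.8, ∠ = arctan(2298/500) ≈ 77.72°
|T| = 1 · 5.668e+06 / 1.2436e+10 ≈ 0.00045577
Gain = 20 log₁₀(0.00045577) ≈ -66.83 dB
∠T = 158.63° − 253.76° = -95.13°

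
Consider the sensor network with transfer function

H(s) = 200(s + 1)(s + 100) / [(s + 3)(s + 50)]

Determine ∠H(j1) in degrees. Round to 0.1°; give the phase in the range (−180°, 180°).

26.0°

At s = jω = j1:
zero (s+1): 1 + j1 → |·| = √(1²+1²) = √2 ≈ 1.4142, ∠ = arctan(1/1) ≈ 45.00°
zero (s+100): 100 + j1 → |·| = √(100²+1²) = √10001 ≈ 100, ∠ = arctan(1/100) ≈ 0.57°
pole (s+3): 3 + j1 → |·| = √(3²+1²) = √10 ≈ 3.1623, ∠ = arctan(1/3) ≈ 18.43°
pole (s+50): 50 + j1 → |·| = √(50²+1²) = √2501 ≈ 50.01, ∠ = arctan(1/50) ≈ 1.15°
∠H = 45.57° − 19.58° = 25.99°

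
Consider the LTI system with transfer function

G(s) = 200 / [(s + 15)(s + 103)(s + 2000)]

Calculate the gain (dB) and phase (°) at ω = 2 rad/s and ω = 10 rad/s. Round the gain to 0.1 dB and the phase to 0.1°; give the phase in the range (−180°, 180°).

ω = 2: -83.9 dB, -8.8°; ω = 10: -85.4 dB, -39.5°

At s = jω = j2:
pole (s+15): 15 + j2 → |·| = √(15²+2²) = √229 ≈ 15.133, ∠ = arctan(2/15) ≈ 7.59°
pole (s+103): 103 + j2 → |·| = √(103²+2²) = √10613 ≈ 103.02, ∠ = arctan(2/103) ≈ 1.11°
pole (s+2000): 2000 + j2 → |·| = √(2000²+2²) = √4000004 ≈ 2000, ∠ = arctan(2/2000) ≈ 0.06°
|G| = 200 / 3.118e+06 ≈ 6.4144e-05
Gain = 20 log₁₀(6.4144e-05) ≈ -83.86 dB
∠G = 0.00° − 8.76° = -8.76°

At s = jω = j10:
pole (s+15): 15 + j10 → |·| = √(15²+10²) = √325 ≈ 18.028, ∠ = arctan(10/15) ≈ 33.69°
pole (s+103): 103 + j10 → |·| = √(103²+10²) = √10709 ≈ 103.48, ∠ = arctan(10/103) ≈ 5.55°
pole (s+2000): 2000 + j10 → |·| = √(2000²+10²) = √4000100 ≈ 2000, ∠ = arctan(10/2000) ≈ 0.29°
|G| = 200 / 3.7311e+06 ≈ 5.3603e-05
Gain = 20 log₁₀(5.3603e-05) ≈ -85.42 dB
∠G = 0.00° − 39.53° = -39.53°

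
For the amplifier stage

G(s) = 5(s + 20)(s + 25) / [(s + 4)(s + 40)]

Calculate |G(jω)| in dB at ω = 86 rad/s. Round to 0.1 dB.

13.7 dB

At s = jω = j86:
zero (s+20): 20 + j86 → |·| = √(20²+86²) = √7796 ≈ 88.295, ∠ = arctan(86/20) ≈ 76.91°
zero (s+25): 25 + j86 → |·| = √(25²+86²) = √8021 ≈ 89.56, ∠ = arctan(86/25) ≈ 73.79°
pole (s+4): 4 + j86 → |·| = √(4²+86²) = √7412 ≈ 86.093, ∠ = arctan(86/4) ≈ 87.34°
pole (s+40): 40 + j86 → |·| = √(40²+86²) = √8996 ≈ 94.847, ∠ = arctan(86/40) ≈ 65.06°
|G| = 5 · 7907.7 / 8165.7 ≈ 4.842
Gain = 20 log₁₀(4.842) ≈ 13.70 dB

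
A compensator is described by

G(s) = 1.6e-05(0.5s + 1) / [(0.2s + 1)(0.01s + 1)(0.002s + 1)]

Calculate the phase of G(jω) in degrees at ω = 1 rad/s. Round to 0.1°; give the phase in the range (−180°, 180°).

At ω = 1 rad/s:
zero (1 + j1·0.5) = 1 + j0.5 → |·| ≈ 1.118, ∠ ≈ 26.57°
pole (1 + j1·0.2) = 1 + j0.2 → |·| ≈ 1.0198, ∠ ≈ 11.31°
pole (1 + j1·0.01) = 1 + j0.01 → |·| ≈ 1, ∠ ≈ 0.57°
pole (1 + j1·0.002) = 1 + j0.002 → |·| ≈ 1, ∠ ≈ 0.11°
∠G = (26.57°) − (11.31° + 0.57° + 0.11°) = 14.58°

14.6°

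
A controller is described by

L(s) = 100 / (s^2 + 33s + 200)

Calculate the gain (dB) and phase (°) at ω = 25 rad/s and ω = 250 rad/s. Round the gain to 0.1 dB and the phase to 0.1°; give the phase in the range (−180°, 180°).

Substitute s = j25:
Numerator: 100 = 100 + j0
Denominator: (j25)^2 + 33(j25) + 200 = -425 + j825
|N| = √(100² + 0²) ≈ 100, ∠N ≈ 0.00°
|D| = √(425² + 825²) ≈ 928.04, ∠D ≈ 117.26°
|L| = 100 / 928.04 ≈ 0.10775
Gain = 20 log₁₀(0.10775) ≈ -19.35 dB
∠L = 0.00° − 117.26° = -117.26°

Substitute s = j250:
Numerator: 100 = 100 + j0
Denominator: (j250)^2 + 33(j250) + 200 = -62300 + j8250
|N| = √(100² + 0²) ≈ 100, ∠N ≈ 0.00°
|D| = √(62300² + 8250²) ≈ 62844, ∠D ≈ 172.46°
|L| = 100 / 62844 ≈ 0.0015912
Gain = 20 log₁₀(0.0015912) ≈ -55.97 dB
∠L = 0.00° − 172.46° = -172.46°

ω = 25: -19.4 dB, -117.3°; ω = 250: -56.0 dB, -172.5°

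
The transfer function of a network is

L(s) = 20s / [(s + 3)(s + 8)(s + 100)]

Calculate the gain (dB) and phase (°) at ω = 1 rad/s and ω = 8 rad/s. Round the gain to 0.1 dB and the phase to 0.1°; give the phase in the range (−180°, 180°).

At s = jω = j1:
zero at origin: s = j1 → |·| = 1, ∠ = 90.00°
pole (s+3): 3 + j1 → |·| = √(3²+1²) = √10 ≈ 3.1623, ∠ = arctan(1/3) ≈ 18.43°
pole (s+8): 8 + j1 → |·| = √(8²+1²) = √65 ≈ 8.0623, ∠ = arctan(1/8) ≈ 7.13°
pole (s+100): 100 + j1 → |·| = √(100²+1²) = √10001 ≈ 100, ∠ = arctan(1/100) ≈ 0.57°
|L| = 20 · 1 / 2549.5 ≈ 0.0078447
Gain = 20 log₁₀(0.0078447) ≈ -42.11 dB
∠L = 90.00° − 26.13° = 63.87°

At s = jω = j8:
zero at origin: s = j8 → |·| = 8, ∠ = 90.00°
pole (s+3): 3 + j8 → |·| = √(3²+8²) = √73 ≈ 8.544, ∠ = arctan(8/3) ≈ 69.44°
pole (s+8): 8 + j8 → |·| = √(8²+8²) = √128 ≈ 11.314, ∠ = arctan(8/8) ≈ 45.00°
pole (s+100): 100 + j8 → |·| = √(100²+8²) = √10064 ≈ 100.32, ∠ = arctan(8/100) ≈ 4.57°
|L| = 20 · 8 / 9697.6 ≈ 0.016499
Gain = 20 log₁₀(0.016499) ≈ -35.65 dB
∠L = 90.00° − 119.01° = -29.01°

ω = 1: -42.1 dB, 63.9°; ω = 8: -35.7 dB, -29.0°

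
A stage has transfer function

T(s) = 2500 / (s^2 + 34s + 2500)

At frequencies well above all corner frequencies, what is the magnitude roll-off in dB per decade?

-40 dB/decade

Each pole contributes −20 dB/decade at high frequency; each zero contributes +20 dB/decade.
Net: 0 zero(s) − 2 pole(s) → -40 dB/decade.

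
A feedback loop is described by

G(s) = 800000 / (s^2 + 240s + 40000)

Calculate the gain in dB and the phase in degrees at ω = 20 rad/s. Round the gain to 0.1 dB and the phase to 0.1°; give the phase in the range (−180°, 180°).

26.0 dB, -6.9°

At s = jω = j20:
quadratic: (j20)² + 240·j20 + 40000 = 39600 + j4800 → |·| ≈ 39890, ∠ ≈ 6.91°
|G| = 800000 / 39890 ≈ 20.055
Gain = 20 log₁₀(20.055) ≈ 26.04 dB
∠G = 0.00° − 6.91° = -6.91°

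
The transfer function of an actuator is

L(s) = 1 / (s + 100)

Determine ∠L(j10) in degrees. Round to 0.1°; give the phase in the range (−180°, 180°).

Substitute s = j10:
Numerator: 1 = 1 + j0
Denominator: (j10) + 100 = 100 + j10
|N| = √(1² + 0²) ≈ 1, ∠N ≈ 0.00°
|D| = √(100² + 10²) ≈ 100.5, ∠D ≈ 5.71°
∠L = 0.00° − 5.71° = -5.71°

-5.7°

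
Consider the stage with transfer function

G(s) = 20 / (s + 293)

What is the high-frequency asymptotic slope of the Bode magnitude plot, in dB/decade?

-20 dB/decade

Each pole contributes −20 dB/decade at high frequency; each zero contributes +20 dB/decade.
Net: 0 zero(s) − 1 pole(s) → -20 dB/decade.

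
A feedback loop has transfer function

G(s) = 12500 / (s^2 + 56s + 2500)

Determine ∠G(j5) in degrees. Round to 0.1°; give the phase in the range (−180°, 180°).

-6.5°

At s = jω = j5:
quadratic: (j5)² + 56·j5 + 2500 = 2475 + j280 → |·| ≈ 2490.8, ∠ ≈ 6.45°
∠G = 0.00° − 6.45° = -6.45°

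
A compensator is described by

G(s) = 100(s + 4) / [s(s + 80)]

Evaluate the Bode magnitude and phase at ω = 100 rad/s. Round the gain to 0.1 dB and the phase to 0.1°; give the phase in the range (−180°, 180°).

-2.1 dB, -53.6°

At s = jω = j100:
zero (s+4): 4 + j100 → |·| = √(4²+100²) = √10016 ≈ 100.08, ∠ = arctan(100/4) ≈ 87.71°
pole (s+80): 80 + j100 → |·| = √(80²+100²) = √16400 ≈ 128.06, ∠ = arctan(100/80) ≈ 51.34°
pole at origin: |s| = 100, ∠ = 90.00° (in denominator)
|G| = 100 · 100.08 / 12806 ≈ 0.78151
Gain = 20 log₁₀(0.78151) ≈ -2.14 dB
∠G = 87.71° − 141.34° = -53.63°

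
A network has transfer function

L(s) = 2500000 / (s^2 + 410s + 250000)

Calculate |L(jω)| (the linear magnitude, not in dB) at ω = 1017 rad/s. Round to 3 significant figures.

At s = jω = j1017:
quadratic: (j1017)² + 410·j1017 + 250000 = -784289 + j416970 → |·| ≈ 8.8824e+05, ∠ ≈ 152.00°
|L| = 2500000 / 8.8824e+05 ≈ 2.8146

2.81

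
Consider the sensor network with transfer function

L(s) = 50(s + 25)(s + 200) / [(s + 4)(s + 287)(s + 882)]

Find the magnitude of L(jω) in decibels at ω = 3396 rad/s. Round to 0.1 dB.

At s = jω = j3396:
zero (s+25): 25 + j3396 → |·| = √(25²+3396²) = √11533441 ≈ 3396.1, ∠ = arctan(3396/25) ≈ 89.58°
zero (s+200): 200 + j3396 → |·| = √(200²+3396²) = √11572816 ≈ 3401.9, ∠ = arctan(3396/200) ≈ 86.63°
pole (s+4): 4 + j3396 → |·| = √(4²+3396²) = √11532832 ≈ 3396, ∠ = arctan(3396/4) ≈ 89.93°
pole (s+287): 287 + j3396 → |·| = √(287²+3396²) = √11615185 ≈ 3408.1, ∠ = arctan(3396/287) ≈ 85.17°
pole (s+882): 882 + j3396 → |·| = √(882²+3396²) = √12310740 ≈ 3508.7, ∠ = arctan(3396/882) ≈ 75.44°
|L| = 50 · 1.1553e+07 / 4.0609e+10 ≈ 0.014225
Gain = 20 log₁₀(0.014225) ≈ -36.94 dB

-36.9 dB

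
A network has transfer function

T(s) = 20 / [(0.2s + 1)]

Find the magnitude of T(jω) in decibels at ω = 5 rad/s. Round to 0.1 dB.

At ω = 5 rad/s:
pole (1 + j5·0.2) = 1 + j1 → |·| ≈ 1.4142, ∠ ≈ 45.00°
|T| = 20 · 1 / (1.4142) ≈ 14.142
Gain = 20 log₁₀(14.142) ≈ 23.01 dB

23.0 dB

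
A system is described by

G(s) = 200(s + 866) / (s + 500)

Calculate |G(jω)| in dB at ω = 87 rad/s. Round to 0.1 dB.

At s = jω = j87:
zero (s+866): 866 + j87 → |·| = √(866²+87²) = √757525 ≈ 870.36, ∠ = arctan(87/866) ≈ 5.74°
pole (s+500): 500 + j87 → |·| = √(500²+87²) = √257569 ≈ 507.51, ∠ = arctan(87/500) ≈ 9.87°
|G| = 200 · 870.36 / 507.51 ≈ 342.99
Gain = 20 log₁₀(342.99) ≈ 50.71 dB

50.7 dB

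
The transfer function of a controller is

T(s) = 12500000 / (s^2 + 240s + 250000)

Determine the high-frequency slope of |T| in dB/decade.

-40 dB/decade

Each pole contributes −20 dB/decade at high frequency; each zero contributes +20 dB/decade.
Net: 0 zero(s) − 2 pole(s) → -40 dB/decade.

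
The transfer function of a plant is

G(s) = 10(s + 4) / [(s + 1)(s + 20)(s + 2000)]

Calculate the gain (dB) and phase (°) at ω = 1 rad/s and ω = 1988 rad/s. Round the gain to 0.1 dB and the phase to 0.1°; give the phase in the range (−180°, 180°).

At s = jω = j1:
zero (s+4): 4 + j1 → |·| = √(4²+1²) = √17 ≈ 4.1231, ∠ = arctan(1/4) ≈ 14.04°
pole (s+1): 1 + j1 → |·| = √(1²+1²) = √2 ≈ 1.4142, ∠ = arctan(1/1) ≈ 45.00°
pole (s+20): 20 + j1 → |·| = √(20²+1²) = √401 ≈ 20.025, ∠ = arctan(1/20) ≈ 2.86°
pole (s+2000): 2000 + j1 → |·| = √(2000²+1²) = √4000001 ≈ 2000, ∠ = arctan(1/2000) ≈ 0.03°
|G| = 10 · 4.1231 / 56639 ≈ 0.00072796
Gain = 20 log₁₀(0.00072796) ≈ -62.76 dB
∠G = 14.04° − 47.89° = -33.85°

At s = jω = j1988:
zero (s+4): 4 + j1988 → |·| = √(4²+1988²) = √3952160 ≈ 1988, ∠ = arctan(1988/4) ≈ 89.88°
pole (s+1): 1 + j1988 → |·| = √(1²+1988²) = √3952145 ≈ 1988, ∠ = arctan(1988/1) ≈ 89.97°
pole (s+20): 20 + j1988 → |·| = √(20²+1988²) = √3952544 ≈ 1988.1, ∠ = arctan(1988/20) ≈ 89.42°
pole (s+2000): 2000 + j1988 → |·| = √(2000²+1988²) = √7952144 ≈ 2820, ∠ = arctan(1988/2000) ≈ 44.83°
|G| = 10 · 1988 / 1.1146e+10 ≈ 1.7836e-06
Gain = 20 log₁₀(1.7836e-06) ≈ -114.97 dB
∠G = 89.88° − 224.22° = -134.34°

ω = 1: -62.8 dB, -33.9°; ω = 1988: -115.0 dB, -134.3°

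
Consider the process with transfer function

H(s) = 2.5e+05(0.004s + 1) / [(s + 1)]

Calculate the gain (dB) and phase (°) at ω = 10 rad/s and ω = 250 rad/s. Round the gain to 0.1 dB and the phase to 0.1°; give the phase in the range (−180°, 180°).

ω = 10: 87.9 dB, -82.0°; ω = 250: 63.0 dB, -44.8°

At ω = 10 rad/s:
zero (1 + j10·0.004) = 1 + j0.04 → |·| ≈ 1.0008, ∠ ≈ 2.29°
pole (1 + j10·1) = 1 + j10 → |·| ≈ 10.05, ∠ ≈ 84.29°
|H| = 2.5e+05 · 1.0008 / (10.05) ≈ 24896
Gain = 20 log₁₀(24896) ≈ 87.92 dB
∠H = (2.29°) − (84.29°) = -82.00°

At ω = 250 rad/s:
zero (1 + j250·0.004) = 1 + j1 → |·| ≈ 1.4142, ∠ ≈ 45.00°
pole (1 + j250·1) = 1 + j250 → |·| ≈ 250, ∠ ≈ 89.77°
|H| = 2.5e+05 · 1.4142 / (250) ≈ 1414.2
Gain = 20 log₁₀(1414.2) ≈ 63.01 dB
∠H = (45.00°) − (89.77°) = -44.77°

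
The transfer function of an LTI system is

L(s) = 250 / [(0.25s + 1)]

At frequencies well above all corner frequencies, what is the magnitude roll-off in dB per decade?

-20 dB/decade

Each pole contributes −20 dB/decade at high frequency; each zero contributes +20 dB/decade.
Net: 0 zero(s) − 1 pole(s) → -20 dB/decade.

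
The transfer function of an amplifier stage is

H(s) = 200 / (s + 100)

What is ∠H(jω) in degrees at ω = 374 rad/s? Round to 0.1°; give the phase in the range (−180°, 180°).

-75.0°

Substitute s = j374:
Numerator: 200 = 200 + j0
Denominator: (j374) + 100 = 100 + j374
|N| = √(200² + 0²) ≈ 200, ∠N ≈ 0.00°
|D| = √(100² + 374²) ≈ 387.14, ∠D ≈ 75.03°
∠H = 0.00° − 75.03° = -75.03°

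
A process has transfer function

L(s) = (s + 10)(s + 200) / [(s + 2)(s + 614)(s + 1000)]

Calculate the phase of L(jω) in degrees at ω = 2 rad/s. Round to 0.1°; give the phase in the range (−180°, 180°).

-33.4°

At s = jω = j2:
zero (s+10): 10 + j2 → |·| = √(10²+2²) = √104 ≈ 10.198, ∠ = arctan(2/10) ≈ 11.31°
zero (s+200): 200 + j2 → |·| = √(200²+2²) = √40004 ≈ 200.01, ∠ = arctan(2/200) ≈ 0.57°
pole (s+2): 2 + j2 → |·| = √(2²+2²) = √8 ≈ 2.8284, ∠ = arctan(2/2) ≈ 45.00°
pole (s+614): 614 + j2 → |·| = √(614²+2²) = √377000 ≈ 614, ∠ = arctan(2/614) ≈ 0.19°
pole (s+1000): 1000 + j2 → |·| = √(1000²+2²) = √1000004 ≈ 1000, ∠ = arctan(2/1000) ≈ 0.11°
∠L = 11.88° − 45.30° = -33.42°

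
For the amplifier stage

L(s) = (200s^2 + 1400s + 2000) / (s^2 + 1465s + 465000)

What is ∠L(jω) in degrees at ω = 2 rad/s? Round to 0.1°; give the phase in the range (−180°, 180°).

Substitute s = j2:
Numerator: 200(j2)^2 + 1400(j2) + 2000 = 1200 + j2800
Denominator: (j2)^2 + 1465(j2) + 465000 = 464996 + j2930
|N| = √(1200² + 2800²) ≈ 3046.3, ∠N ≈ 66.80°
|D| = √(464996² + 2930²) ≈ 4.6501e+05, ∠D ≈ 0.36°
∠L = 66.80° − 0.36° = 66.44°

66.4°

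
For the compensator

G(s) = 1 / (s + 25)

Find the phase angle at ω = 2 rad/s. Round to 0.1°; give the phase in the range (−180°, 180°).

Substitute s = j2:
Numerator: 1 = 1 + j0
Denominator: (j2) + 25 = 25 + j2
|N| = √(1² + 0²) ≈ 1, ∠N ≈ 0.00°
|D| = √(25² + 2²) ≈ 25.08, ∠D ≈ 4.57°
∠G = 0.00° − 4.57° = -4.57°

-4.6°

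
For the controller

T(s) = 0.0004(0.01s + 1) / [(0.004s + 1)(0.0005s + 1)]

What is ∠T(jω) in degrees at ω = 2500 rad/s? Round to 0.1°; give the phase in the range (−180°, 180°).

At ω = 2500 rad/s:
zero (1 + j2500·0.01) = 1 + j25 → |·| ≈ 25.02, ∠ ≈ 87.71°
pole (1 + j2500·0.004) = 1 + j10 → |·| ≈ 10.05, ∠ ≈ 84.29°
pole (1 + j2500·0.0005) = 1 + j1.25 → |·| ≈ 1.6008, ∠ ≈ 51.34°
∠T = (87.71°) − (84.29° + 51.34°) = -47.92°

-47.9°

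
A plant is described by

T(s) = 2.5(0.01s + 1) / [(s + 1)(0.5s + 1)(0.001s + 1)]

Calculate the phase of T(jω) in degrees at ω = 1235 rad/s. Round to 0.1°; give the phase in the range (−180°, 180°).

At ω = 1235 rad/s:
zero (1 + j1235·0.01) = 1 + j12.35 → |·| ≈ 12.39, ∠ ≈ 85.37°
pole (1 + j1235·1) = 1 + j1235 → |·| ≈ 1235, ∠ ≈ 89.95°
pole (1 + j1235·0.5) = 1 + j617.5 → |·| ≈ 617.5, ∠ ≈ 89.91°
pole (1 + j1235·0.001) = 1 + j1.235 → |·| ≈ 1.5891, ∠ ≈ 51.00°
∠T = (85.37°) − (89.95° + 89.91° + 51.00°) = -145.49°

-145.5°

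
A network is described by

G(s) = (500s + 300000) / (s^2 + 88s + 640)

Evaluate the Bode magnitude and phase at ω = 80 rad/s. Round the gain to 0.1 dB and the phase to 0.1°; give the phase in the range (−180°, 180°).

30.4 dB, -121.7°

Substitute s = j80:
Numerator: 500(j80) + 300000 = 300000 + j40000
Denominator: (j80)^2 + 88(j80) + 640 = -5760 + j7040
|N| = √(300000² + 40000²) ≈ 3.0265e+05, ∠N ≈ 7.59°
|D| = √(5760² + 7040²) ≈ 9096.1, ∠D ≈ 129.29°
|G| = 3.0265e+05 / 9096.1 ≈ 33.273
Gain = 20 log₁₀(33.273) ≈ 30.44 dB
∠G = 7.59° − 129.29° = -121.70°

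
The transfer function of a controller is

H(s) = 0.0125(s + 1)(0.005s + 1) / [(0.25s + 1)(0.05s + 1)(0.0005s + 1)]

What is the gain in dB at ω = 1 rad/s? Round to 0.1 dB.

At ω = 1 rad/s:
zero (1 + j1·1) = 1 + j1 → |·| ≈ 1.4142, ∠ ≈ 45.00°
zero (1 + j1·0.005) = 1 + j0.005 → |·| ≈ 1, ∠ ≈ 0.29°
pole (1 + j1·0.25) = 1 + j0.25 → |·| ≈ 1.0308, ∠ ≈ 14.04°
pole (1 + j1·0.05) = 1 + j0.05 → |·| ≈ 1.0012, ∠ ≈ 2.86°
pole (1 + j1·0.0005) = 1 + j0.0005 → |·| ≈ 1, ∠ ≈ 0.03°
|H| = 0.0125 · 1.4142 · 1 / (1.0308 · 1.0012 · 1) ≈ 0.017129
Gain = 20 log₁₀(0.017129) ≈ -35.33 dB

-35.3 dB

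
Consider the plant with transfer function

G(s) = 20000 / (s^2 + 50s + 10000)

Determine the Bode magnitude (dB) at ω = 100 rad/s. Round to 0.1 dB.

At s = jω = j100:
quadratic: (j100)² + 50·j100 + 10000 = 0 + j5000 → |·| ≈ 5000, ∠ ≈ 90.00°
|G| = 20000 / 5000 ≈ 4
Gain = 20 log₁₀(4) ≈ 12.04 dB

12.0 dB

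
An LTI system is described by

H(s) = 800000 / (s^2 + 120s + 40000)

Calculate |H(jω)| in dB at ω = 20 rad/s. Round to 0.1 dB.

26.1 dB

At s = jω = j20:
quadratic: (j20)² + 120·j20 + 40000 = 39600 + j2400 → |·| ≈ 39673, ∠ ≈ 3.47°
|H| = 800000 / 39673 ≈ 20.165
Gain = 20 log₁₀(20.165) ≈ 26.09 dB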